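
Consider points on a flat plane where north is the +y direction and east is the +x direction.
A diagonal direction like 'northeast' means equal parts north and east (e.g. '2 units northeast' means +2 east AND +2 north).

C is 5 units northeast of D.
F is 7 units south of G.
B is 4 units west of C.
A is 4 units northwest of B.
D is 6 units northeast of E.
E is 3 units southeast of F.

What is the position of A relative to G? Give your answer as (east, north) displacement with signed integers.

Answer: A is at (east=6, north=5) relative to G.

Derivation:
Place G at the origin (east=0, north=0).
  F is 7 units south of G: delta (east=+0, north=-7); F at (east=0, north=-7).
  E is 3 units southeast of F: delta (east=+3, north=-3); E at (east=3, north=-10).
  D is 6 units northeast of E: delta (east=+6, north=+6); D at (east=9, north=-4).
  C is 5 units northeast of D: delta (east=+5, north=+5); C at (east=14, north=1).
  B is 4 units west of C: delta (east=-4, north=+0); B at (east=10, north=1).
  A is 4 units northwest of B: delta (east=-4, north=+4); A at (east=6, north=5).
Therefore A relative to G: (east=6, north=5).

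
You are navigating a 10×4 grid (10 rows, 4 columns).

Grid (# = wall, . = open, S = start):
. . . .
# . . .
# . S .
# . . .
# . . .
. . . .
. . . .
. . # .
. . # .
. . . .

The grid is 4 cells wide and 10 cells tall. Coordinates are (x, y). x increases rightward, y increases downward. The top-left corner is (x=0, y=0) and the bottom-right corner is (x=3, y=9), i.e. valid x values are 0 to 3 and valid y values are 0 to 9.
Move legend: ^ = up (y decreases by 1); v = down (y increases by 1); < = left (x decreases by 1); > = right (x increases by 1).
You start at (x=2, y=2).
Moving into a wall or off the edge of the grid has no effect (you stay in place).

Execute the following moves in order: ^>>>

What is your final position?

Answer: Final position: (x=3, y=1)

Derivation:
Start: (x=2, y=2)
  ^ (up): (x=2, y=2) -> (x=2, y=1)
  > (right): (x=2, y=1) -> (x=3, y=1)
  > (right): blocked, stay at (x=3, y=1)
  > (right): blocked, stay at (x=3, y=1)
Final: (x=3, y=1)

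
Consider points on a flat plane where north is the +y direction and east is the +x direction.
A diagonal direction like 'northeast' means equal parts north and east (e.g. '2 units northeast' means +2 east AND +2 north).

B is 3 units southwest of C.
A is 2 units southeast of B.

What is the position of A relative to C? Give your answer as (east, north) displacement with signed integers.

Place C at the origin (east=0, north=0).
  B is 3 units southwest of C: delta (east=-3, north=-3); B at (east=-3, north=-3).
  A is 2 units southeast of B: delta (east=+2, north=-2); A at (east=-1, north=-5).
Therefore A relative to C: (east=-1, north=-5).

Answer: A is at (east=-1, north=-5) relative to C.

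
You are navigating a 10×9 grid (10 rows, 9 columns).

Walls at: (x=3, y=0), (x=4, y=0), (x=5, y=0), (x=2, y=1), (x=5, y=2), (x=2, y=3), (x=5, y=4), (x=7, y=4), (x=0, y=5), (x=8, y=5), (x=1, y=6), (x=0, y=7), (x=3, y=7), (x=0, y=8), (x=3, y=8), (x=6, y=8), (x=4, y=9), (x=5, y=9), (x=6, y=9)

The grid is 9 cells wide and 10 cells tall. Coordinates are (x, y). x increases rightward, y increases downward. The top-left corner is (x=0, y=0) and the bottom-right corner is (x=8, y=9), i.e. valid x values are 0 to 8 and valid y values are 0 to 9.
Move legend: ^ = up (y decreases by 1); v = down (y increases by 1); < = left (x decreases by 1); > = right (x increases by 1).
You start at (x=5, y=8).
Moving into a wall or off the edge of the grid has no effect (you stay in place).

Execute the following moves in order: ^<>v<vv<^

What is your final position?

Start: (x=5, y=8)
  ^ (up): (x=5, y=8) -> (x=5, y=7)
  < (left): (x=5, y=7) -> (x=4, y=7)
  > (right): (x=4, y=7) -> (x=5, y=7)
  v (down): (x=5, y=7) -> (x=5, y=8)
  < (left): (x=5, y=8) -> (x=4, y=8)
  v (down): blocked, stay at (x=4, y=8)
  v (down): blocked, stay at (x=4, y=8)
  < (left): blocked, stay at (x=4, y=8)
  ^ (up): (x=4, y=8) -> (x=4, y=7)
Final: (x=4, y=7)

Answer: Final position: (x=4, y=7)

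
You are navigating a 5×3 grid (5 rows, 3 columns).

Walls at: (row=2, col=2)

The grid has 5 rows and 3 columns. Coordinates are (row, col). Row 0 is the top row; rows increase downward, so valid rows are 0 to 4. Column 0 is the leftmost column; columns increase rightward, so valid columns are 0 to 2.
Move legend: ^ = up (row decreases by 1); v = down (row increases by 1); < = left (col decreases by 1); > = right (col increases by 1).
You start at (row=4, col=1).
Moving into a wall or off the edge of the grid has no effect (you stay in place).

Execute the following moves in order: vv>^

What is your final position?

Answer: Final position: (row=3, col=2)

Derivation:
Start: (row=4, col=1)
  v (down): blocked, stay at (row=4, col=1)
  v (down): blocked, stay at (row=4, col=1)
  > (right): (row=4, col=1) -> (row=4, col=2)
  ^ (up): (row=4, col=2) -> (row=3, col=2)
Final: (row=3, col=2)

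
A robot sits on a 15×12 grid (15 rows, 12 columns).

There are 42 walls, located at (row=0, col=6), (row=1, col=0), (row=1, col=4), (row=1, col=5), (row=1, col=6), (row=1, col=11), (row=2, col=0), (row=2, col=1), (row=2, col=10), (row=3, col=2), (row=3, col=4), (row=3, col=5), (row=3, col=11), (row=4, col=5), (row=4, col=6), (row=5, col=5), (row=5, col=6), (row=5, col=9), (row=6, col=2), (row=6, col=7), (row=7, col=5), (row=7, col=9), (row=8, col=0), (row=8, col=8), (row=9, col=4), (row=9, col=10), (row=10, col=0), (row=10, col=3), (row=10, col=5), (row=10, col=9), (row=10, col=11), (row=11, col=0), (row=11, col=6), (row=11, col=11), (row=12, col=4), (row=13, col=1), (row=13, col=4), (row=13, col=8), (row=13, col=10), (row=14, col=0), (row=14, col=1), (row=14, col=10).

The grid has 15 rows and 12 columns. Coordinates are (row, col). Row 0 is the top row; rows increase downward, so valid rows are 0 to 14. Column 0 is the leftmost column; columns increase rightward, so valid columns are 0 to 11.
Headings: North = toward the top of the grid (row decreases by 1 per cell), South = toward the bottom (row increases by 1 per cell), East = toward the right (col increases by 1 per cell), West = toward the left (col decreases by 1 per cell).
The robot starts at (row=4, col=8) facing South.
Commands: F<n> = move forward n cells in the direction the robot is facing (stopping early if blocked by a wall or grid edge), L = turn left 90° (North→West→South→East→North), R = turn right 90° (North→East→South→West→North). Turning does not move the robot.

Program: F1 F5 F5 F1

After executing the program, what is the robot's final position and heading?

Answer: Final position: (row=7, col=8), facing South

Derivation:
Start: (row=4, col=8), facing South
  F1: move forward 1, now at (row=5, col=8)
  F5: move forward 2/5 (blocked), now at (row=7, col=8)
  F5: move forward 0/5 (blocked), now at (row=7, col=8)
  F1: move forward 0/1 (blocked), now at (row=7, col=8)
Final: (row=7, col=8), facing South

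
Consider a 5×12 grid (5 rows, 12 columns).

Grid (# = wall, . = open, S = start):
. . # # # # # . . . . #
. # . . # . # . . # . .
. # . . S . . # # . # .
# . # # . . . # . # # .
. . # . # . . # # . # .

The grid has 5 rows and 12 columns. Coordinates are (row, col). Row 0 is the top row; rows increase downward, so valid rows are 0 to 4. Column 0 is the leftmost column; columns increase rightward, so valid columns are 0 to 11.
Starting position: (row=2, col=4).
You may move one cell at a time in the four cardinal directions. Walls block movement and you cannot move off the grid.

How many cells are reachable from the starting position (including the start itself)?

Answer: Reachable cells: 13

Derivation:
BFS flood-fill from (row=2, col=4):
  Distance 0: (row=2, col=4)
  Distance 1: (row=2, col=3), (row=2, col=5), (row=3, col=4)
  Distance 2: (row=1, col=3), (row=1, col=5), (row=2, col=2), (row=2, col=6), (row=3, col=5)
  Distance 3: (row=1, col=2), (row=3, col=6), (row=4, col=5)
  Distance 4: (row=4, col=6)
Total reachable: 13 (grid has 35 open cells total)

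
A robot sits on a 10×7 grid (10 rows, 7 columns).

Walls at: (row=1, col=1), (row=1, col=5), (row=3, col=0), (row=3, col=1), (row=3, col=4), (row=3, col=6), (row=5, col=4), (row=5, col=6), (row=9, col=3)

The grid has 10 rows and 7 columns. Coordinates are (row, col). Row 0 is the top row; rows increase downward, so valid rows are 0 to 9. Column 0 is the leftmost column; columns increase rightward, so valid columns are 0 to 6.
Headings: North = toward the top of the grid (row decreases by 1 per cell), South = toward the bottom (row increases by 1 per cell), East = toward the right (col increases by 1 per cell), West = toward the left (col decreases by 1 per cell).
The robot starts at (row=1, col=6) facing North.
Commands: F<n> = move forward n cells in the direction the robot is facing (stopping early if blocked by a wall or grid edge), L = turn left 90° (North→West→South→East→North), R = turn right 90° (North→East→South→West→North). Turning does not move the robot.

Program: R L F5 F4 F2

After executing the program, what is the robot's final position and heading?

Start: (row=1, col=6), facing North
  R: turn right, now facing East
  L: turn left, now facing North
  F5: move forward 1/5 (blocked), now at (row=0, col=6)
  F4: move forward 0/4 (blocked), now at (row=0, col=6)
  F2: move forward 0/2 (blocked), now at (row=0, col=6)
Final: (row=0, col=6), facing North

Answer: Final position: (row=0, col=6), facing North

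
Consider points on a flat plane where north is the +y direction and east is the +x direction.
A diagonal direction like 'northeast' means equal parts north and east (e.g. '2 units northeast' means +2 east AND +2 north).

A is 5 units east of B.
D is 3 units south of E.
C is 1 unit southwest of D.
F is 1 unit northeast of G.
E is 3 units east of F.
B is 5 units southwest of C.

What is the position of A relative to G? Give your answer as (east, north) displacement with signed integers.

Place G at the origin (east=0, north=0).
  F is 1 unit northeast of G: delta (east=+1, north=+1); F at (east=1, north=1).
  E is 3 units east of F: delta (east=+3, north=+0); E at (east=4, north=1).
  D is 3 units south of E: delta (east=+0, north=-3); D at (east=4, north=-2).
  C is 1 unit southwest of D: delta (east=-1, north=-1); C at (east=3, north=-3).
  B is 5 units southwest of C: delta (east=-5, north=-5); B at (east=-2, north=-8).
  A is 5 units east of B: delta (east=+5, north=+0); A at (east=3, north=-8).
Therefore A relative to G: (east=3, north=-8).

Answer: A is at (east=3, north=-8) relative to G.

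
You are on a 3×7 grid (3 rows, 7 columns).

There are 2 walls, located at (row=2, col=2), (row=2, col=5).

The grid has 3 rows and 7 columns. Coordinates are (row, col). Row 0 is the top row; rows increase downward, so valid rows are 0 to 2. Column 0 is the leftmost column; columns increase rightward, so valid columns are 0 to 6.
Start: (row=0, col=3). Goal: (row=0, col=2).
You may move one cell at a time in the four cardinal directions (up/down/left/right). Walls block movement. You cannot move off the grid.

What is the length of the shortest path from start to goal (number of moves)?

Answer: Shortest path length: 1

Derivation:
BFS from (row=0, col=3) until reaching (row=0, col=2):
  Distance 0: (row=0, col=3)
  Distance 1: (row=0, col=2), (row=0, col=4), (row=1, col=3)  <- goal reached here
One shortest path (1 moves): (row=0, col=3) -> (row=0, col=2)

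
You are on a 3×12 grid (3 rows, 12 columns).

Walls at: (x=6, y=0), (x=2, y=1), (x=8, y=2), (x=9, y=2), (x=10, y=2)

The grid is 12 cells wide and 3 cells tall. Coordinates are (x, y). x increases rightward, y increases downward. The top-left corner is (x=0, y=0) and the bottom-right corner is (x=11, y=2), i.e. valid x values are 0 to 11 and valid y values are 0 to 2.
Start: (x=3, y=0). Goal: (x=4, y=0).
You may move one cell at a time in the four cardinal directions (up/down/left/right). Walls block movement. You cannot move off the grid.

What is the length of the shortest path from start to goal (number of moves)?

Answer: Shortest path length: 1

Derivation:
BFS from (x=3, y=0) until reaching (x=4, y=0):
  Distance 0: (x=3, y=0)
  Distance 1: (x=2, y=0), (x=4, y=0), (x=3, y=1)  <- goal reached here
One shortest path (1 moves): (x=3, y=0) -> (x=4, y=0)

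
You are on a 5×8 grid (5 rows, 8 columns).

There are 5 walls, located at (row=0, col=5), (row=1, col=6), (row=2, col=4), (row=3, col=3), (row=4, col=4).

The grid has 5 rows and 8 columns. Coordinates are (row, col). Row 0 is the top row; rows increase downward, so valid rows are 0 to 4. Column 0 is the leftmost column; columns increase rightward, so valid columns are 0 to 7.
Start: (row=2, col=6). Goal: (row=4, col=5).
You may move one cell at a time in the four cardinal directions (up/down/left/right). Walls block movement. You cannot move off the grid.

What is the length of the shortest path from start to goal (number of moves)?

BFS from (row=2, col=6) until reaching (row=4, col=5):
  Distance 0: (row=2, col=6)
  Distance 1: (row=2, col=5), (row=2, col=7), (row=3, col=6)
  Distance 2: (row=1, col=5), (row=1, col=7), (row=3, col=5), (row=3, col=7), (row=4, col=6)
  Distance 3: (row=0, col=7), (row=1, col=4), (row=3, col=4), (row=4, col=5), (row=4, col=7)  <- goal reached here
One shortest path (3 moves): (row=2, col=6) -> (row=2, col=5) -> (row=3, col=5) -> (row=4, col=5)

Answer: Shortest path length: 3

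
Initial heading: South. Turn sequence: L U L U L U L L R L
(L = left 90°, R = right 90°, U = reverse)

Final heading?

Start: South
  L (left (90° counter-clockwise)) -> East
  U (U-turn (180°)) -> West
  L (left (90° counter-clockwise)) -> South
  U (U-turn (180°)) -> North
  L (left (90° counter-clockwise)) -> West
  U (U-turn (180°)) -> East
  L (left (90° counter-clockwise)) -> North
  L (left (90° counter-clockwise)) -> West
  R (right (90° clockwise)) -> North
  L (left (90° counter-clockwise)) -> West
Final: West

Answer: Final heading: West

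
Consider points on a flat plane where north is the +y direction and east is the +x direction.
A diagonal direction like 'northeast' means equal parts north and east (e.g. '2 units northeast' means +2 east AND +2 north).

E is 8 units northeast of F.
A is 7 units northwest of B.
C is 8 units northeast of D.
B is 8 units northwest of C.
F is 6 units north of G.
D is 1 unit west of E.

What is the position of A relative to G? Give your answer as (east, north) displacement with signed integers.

Answer: A is at (east=0, north=37) relative to G.

Derivation:
Place G at the origin (east=0, north=0).
  F is 6 units north of G: delta (east=+0, north=+6); F at (east=0, north=6).
  E is 8 units northeast of F: delta (east=+8, north=+8); E at (east=8, north=14).
  D is 1 unit west of E: delta (east=-1, north=+0); D at (east=7, north=14).
  C is 8 units northeast of D: delta (east=+8, north=+8); C at (east=15, north=22).
  B is 8 units northwest of C: delta (east=-8, north=+8); B at (east=7, north=30).
  A is 7 units northwest of B: delta (east=-7, north=+7); A at (east=0, north=37).
Therefore A relative to G: (east=0, north=37).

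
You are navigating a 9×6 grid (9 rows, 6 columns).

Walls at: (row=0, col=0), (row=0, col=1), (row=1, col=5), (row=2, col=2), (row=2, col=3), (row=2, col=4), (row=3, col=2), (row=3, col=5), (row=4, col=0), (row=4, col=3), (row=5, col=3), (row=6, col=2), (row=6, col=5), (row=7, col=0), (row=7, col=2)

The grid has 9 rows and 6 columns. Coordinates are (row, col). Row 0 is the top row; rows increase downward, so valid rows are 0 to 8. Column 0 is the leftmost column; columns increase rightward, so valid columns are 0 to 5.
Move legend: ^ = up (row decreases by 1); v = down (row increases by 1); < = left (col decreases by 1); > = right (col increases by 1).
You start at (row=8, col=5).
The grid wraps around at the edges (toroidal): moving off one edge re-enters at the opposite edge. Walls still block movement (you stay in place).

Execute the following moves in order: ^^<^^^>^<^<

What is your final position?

Answer: Final position: (row=3, col=3)

Derivation:
Start: (row=8, col=5)
  ^ (up): (row=8, col=5) -> (row=7, col=5)
  ^ (up): blocked, stay at (row=7, col=5)
  < (left): (row=7, col=5) -> (row=7, col=4)
  ^ (up): (row=7, col=4) -> (row=6, col=4)
  ^ (up): (row=6, col=4) -> (row=5, col=4)
  ^ (up): (row=5, col=4) -> (row=4, col=4)
  > (right): (row=4, col=4) -> (row=4, col=5)
  ^ (up): blocked, stay at (row=4, col=5)
  < (left): (row=4, col=5) -> (row=4, col=4)
  ^ (up): (row=4, col=4) -> (row=3, col=4)
  < (left): (row=3, col=4) -> (row=3, col=3)
Final: (row=3, col=3)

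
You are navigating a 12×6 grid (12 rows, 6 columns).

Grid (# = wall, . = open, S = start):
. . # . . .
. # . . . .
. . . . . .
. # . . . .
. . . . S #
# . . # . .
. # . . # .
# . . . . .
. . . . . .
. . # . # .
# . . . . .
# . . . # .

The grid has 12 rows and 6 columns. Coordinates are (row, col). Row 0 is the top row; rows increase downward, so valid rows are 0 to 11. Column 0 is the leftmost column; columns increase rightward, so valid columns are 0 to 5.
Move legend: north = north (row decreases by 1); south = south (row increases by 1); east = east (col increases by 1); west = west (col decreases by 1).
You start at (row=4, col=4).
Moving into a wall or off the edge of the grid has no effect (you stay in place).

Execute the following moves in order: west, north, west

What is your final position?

Answer: Final position: (row=3, col=2)

Derivation:
Start: (row=4, col=4)
  west (west): (row=4, col=4) -> (row=4, col=3)
  north (north): (row=4, col=3) -> (row=3, col=3)
  west (west): (row=3, col=3) -> (row=3, col=2)
Final: (row=3, col=2)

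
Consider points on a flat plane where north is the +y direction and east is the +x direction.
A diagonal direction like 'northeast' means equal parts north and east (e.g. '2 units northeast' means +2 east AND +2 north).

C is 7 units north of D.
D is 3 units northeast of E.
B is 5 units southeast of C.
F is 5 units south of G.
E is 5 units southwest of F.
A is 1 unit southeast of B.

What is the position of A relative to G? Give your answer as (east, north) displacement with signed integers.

Place G at the origin (east=0, north=0).
  F is 5 units south of G: delta (east=+0, north=-5); F at (east=0, north=-5).
  E is 5 units southwest of F: delta (east=-5, north=-5); E at (east=-5, north=-10).
  D is 3 units northeast of E: delta (east=+3, north=+3); D at (east=-2, north=-7).
  C is 7 units north of D: delta (east=+0, north=+7); C at (east=-2, north=0).
  B is 5 units southeast of C: delta (east=+5, north=-5); B at (east=3, north=-5).
  A is 1 unit southeast of B: delta (east=+1, north=-1); A at (east=4, north=-6).
Therefore A relative to G: (east=4, north=-6).

Answer: A is at (east=4, north=-6) relative to G.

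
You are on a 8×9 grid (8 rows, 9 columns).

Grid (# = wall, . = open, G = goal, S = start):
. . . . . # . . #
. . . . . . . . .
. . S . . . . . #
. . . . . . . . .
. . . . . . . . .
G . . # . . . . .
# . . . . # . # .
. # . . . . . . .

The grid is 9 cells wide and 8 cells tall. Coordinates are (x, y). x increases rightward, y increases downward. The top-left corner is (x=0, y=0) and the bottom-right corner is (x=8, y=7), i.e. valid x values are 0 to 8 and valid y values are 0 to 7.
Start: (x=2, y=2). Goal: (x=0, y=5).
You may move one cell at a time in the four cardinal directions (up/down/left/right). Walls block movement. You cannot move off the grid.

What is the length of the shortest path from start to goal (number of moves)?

BFS from (x=2, y=2) until reaching (x=0, y=5):
  Distance 0: (x=2, y=2)
  Distance 1: (x=2, y=1), (x=1, y=2), (x=3, y=2), (x=2, y=3)
  Distance 2: (x=2, y=0), (x=1, y=1), (x=3, y=1), (x=0, y=2), (x=4, y=2), (x=1, y=3), (x=3, y=3), (x=2, y=4)
  Distance 3: (x=1, y=0), (x=3, y=0), (x=0, y=1), (x=4, y=1), (x=5, y=2), (x=0, y=3), (x=4, y=3), (x=1, y=4), (x=3, y=4), (x=2, y=5)
  Distance 4: (x=0, y=0), (x=4, y=0), (x=5, y=1), (x=6, y=2), (x=5, y=3), (x=0, y=4), (x=4, y=4), (x=1, y=5), (x=2, y=6)
  Distance 5: (x=6, y=1), (x=7, y=2), (x=6, y=3), (x=5, y=4), (x=0, y=5), (x=4, y=5), (x=1, y=6), (x=3, y=6), (x=2, y=7)  <- goal reached here
One shortest path (5 moves): (x=2, y=2) -> (x=1, y=2) -> (x=0, y=2) -> (x=0, y=3) -> (x=0, y=4) -> (x=0, y=5)

Answer: Shortest path length: 5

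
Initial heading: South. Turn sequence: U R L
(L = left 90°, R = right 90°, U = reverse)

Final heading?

Start: South
  U (U-turn (180°)) -> North
  R (right (90° clockwise)) -> East
  L (left (90° counter-clockwise)) -> North
Final: North

Answer: Final heading: North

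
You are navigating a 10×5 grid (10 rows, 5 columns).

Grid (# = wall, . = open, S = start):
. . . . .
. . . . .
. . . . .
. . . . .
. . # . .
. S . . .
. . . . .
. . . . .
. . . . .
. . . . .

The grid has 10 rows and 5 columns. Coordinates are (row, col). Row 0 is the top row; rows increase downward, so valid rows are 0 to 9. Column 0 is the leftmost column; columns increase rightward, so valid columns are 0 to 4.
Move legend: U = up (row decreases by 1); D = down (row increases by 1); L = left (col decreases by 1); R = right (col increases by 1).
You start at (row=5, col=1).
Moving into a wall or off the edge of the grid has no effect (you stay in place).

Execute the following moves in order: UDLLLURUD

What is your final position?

Start: (row=5, col=1)
  U (up): (row=5, col=1) -> (row=4, col=1)
  D (down): (row=4, col=1) -> (row=5, col=1)
  L (left): (row=5, col=1) -> (row=5, col=0)
  L (left): blocked, stay at (row=5, col=0)
  L (left): blocked, stay at (row=5, col=0)
  U (up): (row=5, col=0) -> (row=4, col=0)
  R (right): (row=4, col=0) -> (row=4, col=1)
  U (up): (row=4, col=1) -> (row=3, col=1)
  D (down): (row=3, col=1) -> (row=4, col=1)
Final: (row=4, col=1)

Answer: Final position: (row=4, col=1)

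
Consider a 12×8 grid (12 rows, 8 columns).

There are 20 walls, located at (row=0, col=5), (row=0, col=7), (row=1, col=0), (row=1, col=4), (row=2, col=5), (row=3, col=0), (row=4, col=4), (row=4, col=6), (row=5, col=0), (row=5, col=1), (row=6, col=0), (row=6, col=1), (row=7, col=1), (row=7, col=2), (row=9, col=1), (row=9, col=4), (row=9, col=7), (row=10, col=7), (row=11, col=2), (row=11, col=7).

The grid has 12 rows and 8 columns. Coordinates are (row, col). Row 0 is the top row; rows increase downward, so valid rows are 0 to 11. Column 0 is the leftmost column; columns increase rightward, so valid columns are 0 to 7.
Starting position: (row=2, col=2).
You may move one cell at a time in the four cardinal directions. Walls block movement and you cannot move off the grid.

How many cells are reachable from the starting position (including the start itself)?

Answer: Reachable cells: 76

Derivation:
BFS flood-fill from (row=2, col=2):
  Distance 0: (row=2, col=2)
  Distance 1: (row=1, col=2), (row=2, col=1), (row=2, col=3), (row=3, col=2)
  Distance 2: (row=0, col=2), (row=1, col=1), (row=1, col=3), (row=2, col=0), (row=2, col=4), (row=3, col=1), (row=3, col=3), (row=4, col=2)
  Distance 3: (row=0, col=1), (row=0, col=3), (row=3, col=4), (row=4, col=1), (row=4, col=3), (row=5, col=2)
  Distance 4: (row=0, col=0), (row=0, col=4), (row=3, col=5), (row=4, col=0), (row=5, col=3), (row=6, col=2)
  Distance 5: (row=3, col=6), (row=4, col=5), (row=5, col=4), (row=6, col=3)
  Distance 6: (row=2, col=6), (row=3, col=7), (row=5, col=5), (row=6, col=4), (row=7, col=3)
  Distance 7: (row=1, col=6), (row=2, col=7), (row=4, col=7), (row=5, col=6), (row=6, col=5), (row=7, col=4), (row=8, col=3)
  Distance 8: (row=0, col=6), (row=1, col=5), (row=1, col=7), (row=5, col=7), (row=6, col=6), (row=7, col=5), (row=8, col=2), (row=8, col=4), (row=9, col=3)
  Distance 9: (row=6, col=7), (row=7, col=6), (row=8, col=1), (row=8, col=5), (row=9, col=2), (row=10, col=3)
  Distance 10: (row=7, col=7), (row=8, col=0), (row=8, col=6), (row=9, col=5), (row=10, col=2), (row=10, col=4), (row=11, col=3)
  Distance 11: (row=7, col=0), (row=8, col=7), (row=9, col=0), (row=9, col=6), (row=10, col=1), (row=10, col=5), (row=11, col=4)
  Distance 12: (row=10, col=0), (row=10, col=6), (row=11, col=1), (row=11, col=5)
  Distance 13: (row=11, col=0), (row=11, col=6)
Total reachable: 76 (grid has 76 open cells total)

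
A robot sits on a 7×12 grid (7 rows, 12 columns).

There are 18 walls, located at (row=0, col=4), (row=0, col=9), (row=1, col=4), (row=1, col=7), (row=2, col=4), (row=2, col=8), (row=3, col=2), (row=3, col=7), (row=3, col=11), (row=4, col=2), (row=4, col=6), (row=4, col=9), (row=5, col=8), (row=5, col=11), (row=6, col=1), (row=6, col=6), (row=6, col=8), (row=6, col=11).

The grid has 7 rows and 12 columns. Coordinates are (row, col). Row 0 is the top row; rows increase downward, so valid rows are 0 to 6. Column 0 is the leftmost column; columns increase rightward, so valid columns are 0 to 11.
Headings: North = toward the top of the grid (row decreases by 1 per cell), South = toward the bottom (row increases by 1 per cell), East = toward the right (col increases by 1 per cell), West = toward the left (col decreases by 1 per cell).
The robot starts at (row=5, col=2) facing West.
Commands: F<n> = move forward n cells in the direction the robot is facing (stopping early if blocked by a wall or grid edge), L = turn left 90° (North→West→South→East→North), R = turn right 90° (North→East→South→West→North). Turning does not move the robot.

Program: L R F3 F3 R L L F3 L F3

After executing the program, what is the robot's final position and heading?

Answer: Final position: (row=6, col=0), facing East

Derivation:
Start: (row=5, col=2), facing West
  L: turn left, now facing South
  R: turn right, now facing West
  F3: move forward 2/3 (blocked), now at (row=5, col=0)
  F3: move forward 0/3 (blocked), now at (row=5, col=0)
  R: turn right, now facing North
  L: turn left, now facing West
  L: turn left, now facing South
  F3: move forward 1/3 (blocked), now at (row=6, col=0)
  L: turn left, now facing East
  F3: move forward 0/3 (blocked), now at (row=6, col=0)
Final: (row=6, col=0), facing East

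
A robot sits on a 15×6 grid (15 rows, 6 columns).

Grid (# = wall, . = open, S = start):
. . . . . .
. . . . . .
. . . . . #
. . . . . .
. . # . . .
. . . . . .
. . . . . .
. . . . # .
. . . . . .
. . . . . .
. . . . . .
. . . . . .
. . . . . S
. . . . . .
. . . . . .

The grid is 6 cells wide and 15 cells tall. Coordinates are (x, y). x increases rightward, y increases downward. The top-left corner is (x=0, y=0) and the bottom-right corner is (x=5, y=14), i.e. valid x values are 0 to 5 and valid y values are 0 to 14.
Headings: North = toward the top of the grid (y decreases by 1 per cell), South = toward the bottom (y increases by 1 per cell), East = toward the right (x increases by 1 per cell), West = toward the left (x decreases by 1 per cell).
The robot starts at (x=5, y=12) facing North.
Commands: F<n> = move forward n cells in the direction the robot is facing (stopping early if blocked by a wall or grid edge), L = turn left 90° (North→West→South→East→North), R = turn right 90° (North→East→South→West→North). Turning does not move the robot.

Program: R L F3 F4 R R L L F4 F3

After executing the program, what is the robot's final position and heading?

Answer: Final position: (x=5, y=3), facing North

Derivation:
Start: (x=5, y=12), facing North
  R: turn right, now facing East
  L: turn left, now facing North
  F3: move forward 3, now at (x=5, y=9)
  F4: move forward 4, now at (x=5, y=5)
  R: turn right, now facing East
  R: turn right, now facing South
  L: turn left, now facing East
  L: turn left, now facing North
  F4: move forward 2/4 (blocked), now at (x=5, y=3)
  F3: move forward 0/3 (blocked), now at (x=5, y=3)
Final: (x=5, y=3), facing North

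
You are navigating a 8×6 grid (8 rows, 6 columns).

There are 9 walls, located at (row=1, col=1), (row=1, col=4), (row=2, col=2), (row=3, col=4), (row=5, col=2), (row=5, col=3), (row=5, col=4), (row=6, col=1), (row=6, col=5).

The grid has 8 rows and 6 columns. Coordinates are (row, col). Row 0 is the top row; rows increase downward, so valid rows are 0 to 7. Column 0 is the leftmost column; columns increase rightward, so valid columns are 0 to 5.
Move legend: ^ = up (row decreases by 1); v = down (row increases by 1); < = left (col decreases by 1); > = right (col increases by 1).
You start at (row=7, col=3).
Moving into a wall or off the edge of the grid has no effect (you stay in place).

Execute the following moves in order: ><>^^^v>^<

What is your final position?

Start: (row=7, col=3)
  > (right): (row=7, col=3) -> (row=7, col=4)
  < (left): (row=7, col=4) -> (row=7, col=3)
  > (right): (row=7, col=3) -> (row=7, col=4)
  ^ (up): (row=7, col=4) -> (row=6, col=4)
  ^ (up): blocked, stay at (row=6, col=4)
  ^ (up): blocked, stay at (row=6, col=4)
  v (down): (row=6, col=4) -> (row=7, col=4)
  > (right): (row=7, col=4) -> (row=7, col=5)
  ^ (up): blocked, stay at (row=7, col=5)
  < (left): (row=7, col=5) -> (row=7, col=4)
Final: (row=7, col=4)

Answer: Final position: (row=7, col=4)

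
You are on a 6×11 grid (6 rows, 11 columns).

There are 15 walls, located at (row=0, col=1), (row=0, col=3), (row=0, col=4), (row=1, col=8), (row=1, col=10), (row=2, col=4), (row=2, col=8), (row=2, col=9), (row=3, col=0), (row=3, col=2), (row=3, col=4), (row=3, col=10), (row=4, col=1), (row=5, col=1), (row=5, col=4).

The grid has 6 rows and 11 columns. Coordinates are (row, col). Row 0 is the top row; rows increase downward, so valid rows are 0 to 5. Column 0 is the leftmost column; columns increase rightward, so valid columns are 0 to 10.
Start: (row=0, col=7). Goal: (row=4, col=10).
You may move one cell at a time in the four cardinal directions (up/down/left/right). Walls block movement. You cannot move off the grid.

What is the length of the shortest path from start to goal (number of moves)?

BFS from (row=0, col=7) until reaching (row=4, col=10):
  Distance 0: (row=0, col=7)
  Distance 1: (row=0, col=6), (row=0, col=8), (row=1, col=7)
  Distance 2: (row=0, col=5), (row=0, col=9), (row=1, col=6), (row=2, col=7)
  Distance 3: (row=0, col=10), (row=1, col=5), (row=1, col=9), (row=2, col=6), (row=3, col=7)
  Distance 4: (row=1, col=4), (row=2, col=5), (row=3, col=6), (row=3, col=8), (row=4, col=7)
  Distance 5: (row=1, col=3), (row=3, col=5), (row=3, col=9), (row=4, col=6), (row=4, col=8), (row=5, col=7)
  Distance 6: (row=1, col=2), (row=2, col=3), (row=4, col=5), (row=4, col=9), (row=5, col=6), (row=5, col=8)
  Distance 7: (row=0, col=2), (row=1, col=1), (row=2, col=2), (row=3, col=3), (row=4, col=4), (row=4, col=10), (row=5, col=5), (row=5, col=9)  <- goal reached here
One shortest path (7 moves): (row=0, col=7) -> (row=1, col=7) -> (row=2, col=7) -> (row=3, col=7) -> (row=3, col=8) -> (row=3, col=9) -> (row=4, col=9) -> (row=4, col=10)

Answer: Shortest path length: 7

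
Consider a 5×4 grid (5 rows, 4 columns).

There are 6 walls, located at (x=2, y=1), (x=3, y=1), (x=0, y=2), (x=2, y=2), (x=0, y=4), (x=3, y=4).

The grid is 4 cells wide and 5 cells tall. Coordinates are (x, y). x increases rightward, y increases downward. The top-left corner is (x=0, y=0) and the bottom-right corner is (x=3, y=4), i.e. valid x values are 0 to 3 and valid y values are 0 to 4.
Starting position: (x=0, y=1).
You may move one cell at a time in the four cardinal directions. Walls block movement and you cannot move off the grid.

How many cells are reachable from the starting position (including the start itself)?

Answer: Reachable cells: 14

Derivation:
BFS flood-fill from (x=0, y=1):
  Distance 0: (x=0, y=1)
  Distance 1: (x=0, y=0), (x=1, y=1)
  Distance 2: (x=1, y=0), (x=1, y=2)
  Distance 3: (x=2, y=0), (x=1, y=3)
  Distance 4: (x=3, y=0), (x=0, y=3), (x=2, y=3), (x=1, y=4)
  Distance 5: (x=3, y=3), (x=2, y=4)
  Distance 6: (x=3, y=2)
Total reachable: 14 (grid has 14 open cells total)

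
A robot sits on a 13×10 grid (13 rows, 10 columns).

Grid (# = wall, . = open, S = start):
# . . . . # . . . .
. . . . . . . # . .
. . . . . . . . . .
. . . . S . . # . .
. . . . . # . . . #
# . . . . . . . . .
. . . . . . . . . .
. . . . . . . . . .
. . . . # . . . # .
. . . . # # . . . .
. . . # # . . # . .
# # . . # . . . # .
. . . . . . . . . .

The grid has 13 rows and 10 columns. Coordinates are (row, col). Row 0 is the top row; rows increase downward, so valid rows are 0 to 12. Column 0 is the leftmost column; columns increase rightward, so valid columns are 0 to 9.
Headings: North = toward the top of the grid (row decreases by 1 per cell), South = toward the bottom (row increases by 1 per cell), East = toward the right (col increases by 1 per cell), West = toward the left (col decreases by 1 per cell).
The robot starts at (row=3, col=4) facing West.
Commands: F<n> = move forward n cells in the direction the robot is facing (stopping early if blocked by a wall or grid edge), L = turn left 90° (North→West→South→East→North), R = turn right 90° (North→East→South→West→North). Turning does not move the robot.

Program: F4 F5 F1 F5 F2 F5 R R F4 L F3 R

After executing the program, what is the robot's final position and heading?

Start: (row=3, col=4), facing West
  F4: move forward 4, now at (row=3, col=0)
  F5: move forward 0/5 (blocked), now at (row=3, col=0)
  F1: move forward 0/1 (blocked), now at (row=3, col=0)
  F5: move forward 0/5 (blocked), now at (row=3, col=0)
  F2: move forward 0/2 (blocked), now at (row=3, col=0)
  F5: move forward 0/5 (blocked), now at (row=3, col=0)
  R: turn right, now facing North
  R: turn right, now facing East
  F4: move forward 4, now at (row=3, col=4)
  L: turn left, now facing North
  F3: move forward 3, now at (row=0, col=4)
  R: turn right, now facing East
Final: (row=0, col=4), facing East

Answer: Final position: (row=0, col=4), facing East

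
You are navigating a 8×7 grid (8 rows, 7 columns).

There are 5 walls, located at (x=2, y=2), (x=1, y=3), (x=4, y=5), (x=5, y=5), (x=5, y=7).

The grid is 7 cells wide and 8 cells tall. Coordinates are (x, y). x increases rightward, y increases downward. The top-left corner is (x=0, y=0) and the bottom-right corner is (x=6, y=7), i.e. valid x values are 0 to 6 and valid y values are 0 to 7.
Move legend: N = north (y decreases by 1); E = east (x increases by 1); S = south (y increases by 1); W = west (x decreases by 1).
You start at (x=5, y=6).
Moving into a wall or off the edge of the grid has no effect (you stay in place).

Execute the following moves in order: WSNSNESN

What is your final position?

Start: (x=5, y=6)
  W (west): (x=5, y=6) -> (x=4, y=6)
  S (south): (x=4, y=6) -> (x=4, y=7)
  N (north): (x=4, y=7) -> (x=4, y=6)
  S (south): (x=4, y=6) -> (x=4, y=7)
  N (north): (x=4, y=7) -> (x=4, y=6)
  E (east): (x=4, y=6) -> (x=5, y=6)
  S (south): blocked, stay at (x=5, y=6)
  N (north): blocked, stay at (x=5, y=6)
Final: (x=5, y=6)

Answer: Final position: (x=5, y=6)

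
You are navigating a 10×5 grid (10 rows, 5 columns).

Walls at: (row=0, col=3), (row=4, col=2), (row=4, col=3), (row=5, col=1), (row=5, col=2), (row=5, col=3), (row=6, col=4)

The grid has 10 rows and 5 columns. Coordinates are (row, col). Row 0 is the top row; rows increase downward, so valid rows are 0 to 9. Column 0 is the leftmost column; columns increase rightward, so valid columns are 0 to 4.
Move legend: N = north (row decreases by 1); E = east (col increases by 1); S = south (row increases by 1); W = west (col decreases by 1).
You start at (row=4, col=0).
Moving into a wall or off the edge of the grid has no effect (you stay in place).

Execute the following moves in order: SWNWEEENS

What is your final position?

Answer: Final position: (row=4, col=1)

Derivation:
Start: (row=4, col=0)
  S (south): (row=4, col=0) -> (row=5, col=0)
  W (west): blocked, stay at (row=5, col=0)
  N (north): (row=5, col=0) -> (row=4, col=0)
  W (west): blocked, stay at (row=4, col=0)
  E (east): (row=4, col=0) -> (row=4, col=1)
  E (east): blocked, stay at (row=4, col=1)
  E (east): blocked, stay at (row=4, col=1)
  N (north): (row=4, col=1) -> (row=3, col=1)
  S (south): (row=3, col=1) -> (row=4, col=1)
Final: (row=4, col=1)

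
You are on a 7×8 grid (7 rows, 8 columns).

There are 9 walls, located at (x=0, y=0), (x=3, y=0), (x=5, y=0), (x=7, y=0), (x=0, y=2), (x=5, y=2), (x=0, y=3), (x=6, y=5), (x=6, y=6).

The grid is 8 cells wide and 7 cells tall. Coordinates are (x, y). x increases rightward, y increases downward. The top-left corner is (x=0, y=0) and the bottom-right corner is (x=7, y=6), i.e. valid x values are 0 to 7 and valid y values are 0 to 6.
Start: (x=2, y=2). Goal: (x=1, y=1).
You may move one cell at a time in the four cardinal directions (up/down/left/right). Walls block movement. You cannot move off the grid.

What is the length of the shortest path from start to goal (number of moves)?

BFS from (x=2, y=2) until reaching (x=1, y=1):
  Distance 0: (x=2, y=2)
  Distance 1: (x=2, y=1), (x=1, y=2), (x=3, y=2), (x=2, y=3)
  Distance 2: (x=2, y=0), (x=1, y=1), (x=3, y=1), (x=4, y=2), (x=1, y=3), (x=3, y=3), (x=2, y=4)  <- goal reached here
One shortest path (2 moves): (x=2, y=2) -> (x=1, y=2) -> (x=1, y=1)

Answer: Shortest path length: 2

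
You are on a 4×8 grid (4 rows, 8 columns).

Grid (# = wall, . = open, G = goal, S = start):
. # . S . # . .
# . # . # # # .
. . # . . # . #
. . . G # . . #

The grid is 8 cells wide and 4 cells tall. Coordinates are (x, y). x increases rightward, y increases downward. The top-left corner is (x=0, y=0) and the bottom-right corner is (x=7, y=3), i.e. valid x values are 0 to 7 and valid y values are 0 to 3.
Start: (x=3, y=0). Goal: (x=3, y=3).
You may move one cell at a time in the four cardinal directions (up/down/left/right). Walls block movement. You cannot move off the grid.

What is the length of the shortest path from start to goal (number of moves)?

Answer: Shortest path length: 3

Derivation:
BFS from (x=3, y=0) until reaching (x=3, y=3):
  Distance 0: (x=3, y=0)
  Distance 1: (x=2, y=0), (x=4, y=0), (x=3, y=1)
  Distance 2: (x=3, y=2)
  Distance 3: (x=4, y=2), (x=3, y=3)  <- goal reached here
One shortest path (3 moves): (x=3, y=0) -> (x=3, y=1) -> (x=3, y=2) -> (x=3, y=3)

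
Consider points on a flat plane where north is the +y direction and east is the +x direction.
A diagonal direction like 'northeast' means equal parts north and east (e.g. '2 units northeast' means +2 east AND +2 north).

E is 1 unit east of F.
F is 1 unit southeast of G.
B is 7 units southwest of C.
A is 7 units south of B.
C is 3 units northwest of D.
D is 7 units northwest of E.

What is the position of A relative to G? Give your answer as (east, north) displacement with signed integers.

Answer: A is at (east=-15, north=-5) relative to G.

Derivation:
Place G at the origin (east=0, north=0).
  F is 1 unit southeast of G: delta (east=+1, north=-1); F at (east=1, north=-1).
  E is 1 unit east of F: delta (east=+1, north=+0); E at (east=2, north=-1).
  D is 7 units northwest of E: delta (east=-7, north=+7); D at (east=-5, north=6).
  C is 3 units northwest of D: delta (east=-3, north=+3); C at (east=-8, north=9).
  B is 7 units southwest of C: delta (east=-7, north=-7); B at (east=-15, north=2).
  A is 7 units south of B: delta (east=+0, north=-7); A at (east=-15, north=-5).
Therefore A relative to G: (east=-15, north=-5).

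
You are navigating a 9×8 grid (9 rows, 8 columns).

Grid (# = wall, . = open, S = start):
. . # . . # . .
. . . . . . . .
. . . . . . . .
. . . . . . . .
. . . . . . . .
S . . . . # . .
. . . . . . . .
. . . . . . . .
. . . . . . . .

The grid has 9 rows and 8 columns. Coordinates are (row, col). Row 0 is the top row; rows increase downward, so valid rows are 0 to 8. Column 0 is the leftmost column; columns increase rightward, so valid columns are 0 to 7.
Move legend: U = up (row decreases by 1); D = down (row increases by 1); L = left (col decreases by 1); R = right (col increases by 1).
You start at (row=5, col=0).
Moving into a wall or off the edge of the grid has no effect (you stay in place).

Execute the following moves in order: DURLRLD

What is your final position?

Answer: Final position: (row=6, col=0)

Derivation:
Start: (row=5, col=0)
  D (down): (row=5, col=0) -> (row=6, col=0)
  U (up): (row=6, col=0) -> (row=5, col=0)
  R (right): (row=5, col=0) -> (row=5, col=1)
  L (left): (row=5, col=1) -> (row=5, col=0)
  R (right): (row=5, col=0) -> (row=5, col=1)
  L (left): (row=5, col=1) -> (row=5, col=0)
  D (down): (row=5, col=0) -> (row=6, col=0)
Final: (row=6, col=0)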